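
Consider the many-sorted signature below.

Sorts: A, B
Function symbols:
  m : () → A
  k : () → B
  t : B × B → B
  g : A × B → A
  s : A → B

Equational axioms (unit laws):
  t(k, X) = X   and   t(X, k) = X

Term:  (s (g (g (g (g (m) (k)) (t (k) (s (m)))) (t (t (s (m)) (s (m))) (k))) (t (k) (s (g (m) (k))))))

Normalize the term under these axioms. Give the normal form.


normal form = (s (g (g (g (g (m) (k)) (s (m))) (t (s (m)) (s (m)))) (s (g (m) (k)))))

1. (s (g (g (g (g (m) (k)) (t (k) (s (m)))) (t (t (s (m)) (s (m))) (k))) (t (k) (s (g (m) (k))))))  →  (s (g (g (g (g (m) (k)) (s (m))) (t (t (s (m)) (s (m))) (k))) (t (k) (s (g (m) (k))))))
2. (s (g (g (g (g (m) (k)) (s (m))) (t (t (s (m)) (s (m))) (k))) (t (k) (s (g (m) (k))))))  →  (s (g (g (g (g (m) (k)) (s (m))) (t (s (m)) (s (m)))) (t (k) (s (g (m) (k))))))
3. (s (g (g (g (g (m) (k)) (s (m))) (t (s (m)) (s (m)))) (t (k) (s (g (m) (k))))))  →  (s (g (g (g (g (m) (k)) (s (m))) (t (s (m)) (s (m)))) (s (g (m) (k)))))


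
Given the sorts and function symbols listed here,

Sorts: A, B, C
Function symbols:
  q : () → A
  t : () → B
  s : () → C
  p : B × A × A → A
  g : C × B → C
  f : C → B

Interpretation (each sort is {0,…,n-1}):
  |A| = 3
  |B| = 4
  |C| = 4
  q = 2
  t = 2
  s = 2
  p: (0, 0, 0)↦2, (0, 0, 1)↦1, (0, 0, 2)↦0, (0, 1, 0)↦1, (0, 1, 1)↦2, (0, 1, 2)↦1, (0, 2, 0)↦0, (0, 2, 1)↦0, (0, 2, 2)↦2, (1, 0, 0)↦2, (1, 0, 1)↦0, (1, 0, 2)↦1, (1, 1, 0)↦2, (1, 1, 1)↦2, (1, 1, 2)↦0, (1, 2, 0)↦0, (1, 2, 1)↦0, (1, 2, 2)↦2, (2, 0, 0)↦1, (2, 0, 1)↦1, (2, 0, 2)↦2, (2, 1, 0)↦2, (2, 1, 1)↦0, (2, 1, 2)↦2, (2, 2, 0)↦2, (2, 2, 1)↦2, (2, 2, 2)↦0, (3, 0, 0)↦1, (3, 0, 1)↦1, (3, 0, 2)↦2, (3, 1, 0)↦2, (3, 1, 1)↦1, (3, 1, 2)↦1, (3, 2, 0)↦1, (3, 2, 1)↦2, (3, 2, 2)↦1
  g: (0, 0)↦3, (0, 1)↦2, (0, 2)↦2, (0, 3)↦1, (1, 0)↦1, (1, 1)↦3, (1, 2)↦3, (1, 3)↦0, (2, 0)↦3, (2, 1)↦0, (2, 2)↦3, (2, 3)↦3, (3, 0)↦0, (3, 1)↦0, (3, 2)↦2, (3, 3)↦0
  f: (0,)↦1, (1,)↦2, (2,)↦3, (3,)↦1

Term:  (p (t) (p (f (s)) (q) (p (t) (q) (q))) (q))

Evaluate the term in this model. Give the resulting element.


value = 2

  t = 2
  s = 2
  (f (s)) = f(2,) = 3
  q = 2
  t = 2
  q = 2
  q = 2
  (p (t) (q) (q)) = p(2, 2, 2) = 0
  (p (f (s)) (q) (p (t) (q) (q))) = p(3, 2, 0) = 1
  q = 2
  (p (t) (p (f (s)) (q) (p (t) (q) (q))) (q)) = p(2, 1, 2) = 2


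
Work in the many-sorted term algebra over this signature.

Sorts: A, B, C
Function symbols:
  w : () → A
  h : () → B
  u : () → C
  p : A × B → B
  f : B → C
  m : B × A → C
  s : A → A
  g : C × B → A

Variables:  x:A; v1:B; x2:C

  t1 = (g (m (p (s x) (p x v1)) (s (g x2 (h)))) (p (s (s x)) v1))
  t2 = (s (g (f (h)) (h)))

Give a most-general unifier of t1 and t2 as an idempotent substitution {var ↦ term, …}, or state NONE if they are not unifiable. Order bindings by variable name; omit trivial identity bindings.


head clash or occurs-check failure — not unifiable

NONE (not unifiable)


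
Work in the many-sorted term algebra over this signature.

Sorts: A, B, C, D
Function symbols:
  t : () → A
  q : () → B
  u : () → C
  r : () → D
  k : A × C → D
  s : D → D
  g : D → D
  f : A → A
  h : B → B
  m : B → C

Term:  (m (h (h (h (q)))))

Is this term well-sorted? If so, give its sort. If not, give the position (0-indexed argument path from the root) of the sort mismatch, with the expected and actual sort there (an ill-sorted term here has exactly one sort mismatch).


        (q) : B
      (h (q)) : B
    (h (h (q))) : B
  (h (h (h (q)))) : B
(m (h (h (h (q))))) : C

well-sorted; sort = C


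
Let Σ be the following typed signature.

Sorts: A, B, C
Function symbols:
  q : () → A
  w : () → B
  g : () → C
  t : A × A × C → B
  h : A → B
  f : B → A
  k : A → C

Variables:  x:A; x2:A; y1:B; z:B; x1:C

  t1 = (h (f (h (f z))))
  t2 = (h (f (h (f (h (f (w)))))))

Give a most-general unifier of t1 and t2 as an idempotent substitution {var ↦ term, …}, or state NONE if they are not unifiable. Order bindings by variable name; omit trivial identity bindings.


{z ↦ (h (f (w)))}


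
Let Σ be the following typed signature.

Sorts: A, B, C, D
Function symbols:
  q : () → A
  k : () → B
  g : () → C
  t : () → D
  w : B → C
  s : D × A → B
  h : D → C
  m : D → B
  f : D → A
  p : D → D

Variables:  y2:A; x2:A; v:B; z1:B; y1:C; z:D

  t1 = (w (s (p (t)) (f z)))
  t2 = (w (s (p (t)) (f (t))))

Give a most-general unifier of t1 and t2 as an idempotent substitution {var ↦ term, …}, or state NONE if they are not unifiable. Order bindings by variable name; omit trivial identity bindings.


{z ↦ (t)}


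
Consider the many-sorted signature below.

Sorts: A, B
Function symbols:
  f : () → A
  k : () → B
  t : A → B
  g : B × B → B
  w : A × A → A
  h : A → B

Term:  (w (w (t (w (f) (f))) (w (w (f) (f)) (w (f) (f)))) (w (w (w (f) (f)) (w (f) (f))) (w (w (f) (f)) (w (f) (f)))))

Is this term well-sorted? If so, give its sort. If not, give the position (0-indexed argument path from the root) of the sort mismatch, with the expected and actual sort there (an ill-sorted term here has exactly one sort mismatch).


ill-sorted at position [0, 0]: expected A, got B

        (f) : A
        (f) : A
      (w (f) (f)) : A
    (t (w (f) (f))) : B
        (f) : A
        (f) : A
      (w (f) (f)) : A
        (f) : A
        (f) : A
      (w (f) (f)) : A
    (w (w (f) (f)) (w (f) (f))) : A
  (w (t (w (f) (f))) (w (w (f) (f)) (w (f) (f)))) : ✗ arg 0 at [0, 0] has sort B, expected A
        (f) : A
        (f) : A
      (w (f) (f)) : A
        (f) : A
        (f) : A
      (w (f) (f)) : A
    (w (w (f) (f)) (w (f) (f))) : A
        (f) : A
        (f) : A
      (w (f) (f)) : A
        (f) : A
        (f) : A
      (w (f) (f)) : A
    (w (w (f) (f)) (w (f) (f))) : A
  (w (w (w (f) (f)) (w (f) (f))) (w (w (f) (f)) (w (f) (f)))) : A


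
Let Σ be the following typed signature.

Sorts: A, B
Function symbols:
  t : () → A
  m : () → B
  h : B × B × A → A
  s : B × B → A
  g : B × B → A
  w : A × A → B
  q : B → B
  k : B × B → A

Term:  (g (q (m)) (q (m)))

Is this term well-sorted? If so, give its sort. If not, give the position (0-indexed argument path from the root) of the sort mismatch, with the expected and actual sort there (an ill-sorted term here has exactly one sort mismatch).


well-sorted; sort = A

    (m) : B
  (q (m)) : B
    (m) : B
  (q (m)) : B
(g (q (m)) (q (m))) : A


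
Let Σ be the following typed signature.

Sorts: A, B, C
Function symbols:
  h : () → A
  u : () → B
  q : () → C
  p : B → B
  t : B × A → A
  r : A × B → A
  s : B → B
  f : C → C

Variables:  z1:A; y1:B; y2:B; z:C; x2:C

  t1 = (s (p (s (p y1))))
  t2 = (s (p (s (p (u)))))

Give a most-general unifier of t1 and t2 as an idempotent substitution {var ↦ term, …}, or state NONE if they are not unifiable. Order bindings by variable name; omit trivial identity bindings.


{y1 ↦ (u)}


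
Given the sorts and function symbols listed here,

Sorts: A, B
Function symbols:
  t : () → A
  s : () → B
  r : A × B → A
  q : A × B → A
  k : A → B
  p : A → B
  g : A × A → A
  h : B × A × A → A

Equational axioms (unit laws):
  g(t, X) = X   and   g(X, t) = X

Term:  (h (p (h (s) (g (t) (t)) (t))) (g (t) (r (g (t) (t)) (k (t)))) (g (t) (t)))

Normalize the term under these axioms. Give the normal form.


1. (h (p (h (s) (g (t) (t)) (t))) (g (t) (r (g (t) (t)) (k (t)))) (g (t) (t)))  →  (h (p (h (s) (t) (t))) (g (t) (r (g (t) (t)) (k (t)))) (g (t) (t)))
2. (h (p (h (s) (t) (t))) (g (t) (r (g (t) (t)) (k (t)))) (g (t) (t)))  →  (h (p (h (s) (t) (t))) (r (g (t) (t)) (k (t))) (g (t) (t)))
3. (h (p (h (s) (t) (t))) (r (g (t) (t)) (k (t))) (g (t) (t)))  →  (h (p (h (s) (t) (t))) (r (t) (k (t))) (g (t) (t)))
4. (h (p (h (s) (t) (t))) (r (t) (k (t))) (g (t) (t)))  →  (h (p (h (s) (t) (t))) (r (t) (k (t))) (t))

normal form = (h (p (h (s) (t) (t))) (r (t) (k (t))) (t))


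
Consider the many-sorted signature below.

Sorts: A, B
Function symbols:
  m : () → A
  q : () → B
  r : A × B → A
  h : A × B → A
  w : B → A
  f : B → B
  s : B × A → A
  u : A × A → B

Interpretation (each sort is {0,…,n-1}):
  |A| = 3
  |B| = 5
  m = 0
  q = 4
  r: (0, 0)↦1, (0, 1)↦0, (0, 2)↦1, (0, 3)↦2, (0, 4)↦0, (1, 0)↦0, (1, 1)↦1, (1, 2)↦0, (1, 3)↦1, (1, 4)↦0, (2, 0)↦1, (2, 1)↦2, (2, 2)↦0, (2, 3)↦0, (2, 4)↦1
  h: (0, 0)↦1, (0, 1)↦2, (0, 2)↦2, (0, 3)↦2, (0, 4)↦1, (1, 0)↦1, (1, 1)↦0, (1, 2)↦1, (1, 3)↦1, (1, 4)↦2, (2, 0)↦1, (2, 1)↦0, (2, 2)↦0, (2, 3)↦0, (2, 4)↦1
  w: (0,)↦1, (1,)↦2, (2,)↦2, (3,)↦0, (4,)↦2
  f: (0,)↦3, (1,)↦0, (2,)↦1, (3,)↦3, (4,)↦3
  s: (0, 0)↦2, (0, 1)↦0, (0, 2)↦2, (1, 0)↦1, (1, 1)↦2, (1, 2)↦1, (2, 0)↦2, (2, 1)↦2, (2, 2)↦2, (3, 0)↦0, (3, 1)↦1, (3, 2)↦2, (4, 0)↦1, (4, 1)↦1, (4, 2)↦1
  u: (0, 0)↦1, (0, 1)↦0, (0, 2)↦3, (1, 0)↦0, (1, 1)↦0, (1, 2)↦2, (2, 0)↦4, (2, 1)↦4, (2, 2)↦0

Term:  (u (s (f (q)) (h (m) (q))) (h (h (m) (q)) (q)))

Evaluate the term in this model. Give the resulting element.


  q = 4
  (f (q)) = f(4,) = 3
  m = 0
  q = 4
  (h (m) (q)) = h(0, 4) = 1
  (s (f (q)) (h (m) (q))) = s(3, 1) = 1
  m = 0
  q = 4
  (h (m) (q)) = h(0, 4) = 1
  q = 4
  (h (h (m) (q)) (q)) = h(1, 4) = 2
  (u (s (f (q)) (h (m) (q))) (h (h (m) (q)) (q))) = u(1, 2) = 2

value = 2


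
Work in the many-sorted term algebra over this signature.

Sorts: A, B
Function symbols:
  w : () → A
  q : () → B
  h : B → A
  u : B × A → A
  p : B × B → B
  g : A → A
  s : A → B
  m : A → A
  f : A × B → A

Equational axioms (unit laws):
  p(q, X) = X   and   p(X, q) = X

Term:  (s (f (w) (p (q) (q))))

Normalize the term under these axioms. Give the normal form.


1. (s (f (w) (p (q) (q))))  →  (s (f (w) (q)))

normal form = (s (f (w) (q)))


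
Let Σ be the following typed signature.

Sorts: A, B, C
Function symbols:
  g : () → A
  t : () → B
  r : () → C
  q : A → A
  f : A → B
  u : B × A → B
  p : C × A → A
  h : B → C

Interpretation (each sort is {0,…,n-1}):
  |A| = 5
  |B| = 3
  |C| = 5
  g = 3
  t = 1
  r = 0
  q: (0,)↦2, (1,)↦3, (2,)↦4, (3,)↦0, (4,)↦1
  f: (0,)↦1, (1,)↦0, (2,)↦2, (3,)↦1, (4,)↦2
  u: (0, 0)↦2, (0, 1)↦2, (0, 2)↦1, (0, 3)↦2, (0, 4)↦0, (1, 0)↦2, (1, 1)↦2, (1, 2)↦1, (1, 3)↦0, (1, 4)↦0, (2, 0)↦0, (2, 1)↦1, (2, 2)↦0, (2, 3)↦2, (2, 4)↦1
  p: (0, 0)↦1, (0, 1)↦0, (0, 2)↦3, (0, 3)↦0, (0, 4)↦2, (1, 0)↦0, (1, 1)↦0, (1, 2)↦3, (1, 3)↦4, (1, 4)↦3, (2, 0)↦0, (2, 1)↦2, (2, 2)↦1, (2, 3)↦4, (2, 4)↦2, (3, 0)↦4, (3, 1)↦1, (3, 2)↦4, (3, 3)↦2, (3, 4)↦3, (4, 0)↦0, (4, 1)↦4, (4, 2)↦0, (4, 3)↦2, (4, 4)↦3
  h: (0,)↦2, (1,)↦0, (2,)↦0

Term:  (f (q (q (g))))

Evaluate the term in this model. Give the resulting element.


value = 2

  g = 3
  (q (g)) = q(3,) = 0
  (q (q (g))) = q(0,) = 2
  (f (q (q (g)))) = f(2,) = 2


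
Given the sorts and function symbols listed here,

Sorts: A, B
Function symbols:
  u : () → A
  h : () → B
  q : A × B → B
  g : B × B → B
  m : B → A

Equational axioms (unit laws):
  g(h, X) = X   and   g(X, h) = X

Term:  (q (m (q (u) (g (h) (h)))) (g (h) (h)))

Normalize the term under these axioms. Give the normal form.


normal form = (q (m (q (u) (h))) (h))

1. (q (m (q (u) (g (h) (h)))) (g (h) (h)))  →  (q (m (q (u) (h))) (g (h) (h)))
2. (q (m (q (u) (h))) (g (h) (h)))  →  (q (m (q (u) (h))) (h))


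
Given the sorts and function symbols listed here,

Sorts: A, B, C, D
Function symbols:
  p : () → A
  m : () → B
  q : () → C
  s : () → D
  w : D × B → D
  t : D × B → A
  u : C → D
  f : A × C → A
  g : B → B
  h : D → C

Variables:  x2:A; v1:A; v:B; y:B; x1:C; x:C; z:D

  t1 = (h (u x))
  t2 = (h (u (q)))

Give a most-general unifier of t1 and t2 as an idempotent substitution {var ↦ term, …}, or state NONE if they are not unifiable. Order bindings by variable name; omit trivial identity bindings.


{x ↦ (q)}


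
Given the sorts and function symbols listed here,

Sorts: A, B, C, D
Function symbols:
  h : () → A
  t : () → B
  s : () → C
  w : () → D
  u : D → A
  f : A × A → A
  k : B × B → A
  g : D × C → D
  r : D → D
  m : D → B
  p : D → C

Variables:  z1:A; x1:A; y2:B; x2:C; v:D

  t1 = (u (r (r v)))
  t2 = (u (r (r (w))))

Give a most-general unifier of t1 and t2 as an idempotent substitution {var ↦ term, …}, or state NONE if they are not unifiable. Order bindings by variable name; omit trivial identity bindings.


{v ↦ (w)}


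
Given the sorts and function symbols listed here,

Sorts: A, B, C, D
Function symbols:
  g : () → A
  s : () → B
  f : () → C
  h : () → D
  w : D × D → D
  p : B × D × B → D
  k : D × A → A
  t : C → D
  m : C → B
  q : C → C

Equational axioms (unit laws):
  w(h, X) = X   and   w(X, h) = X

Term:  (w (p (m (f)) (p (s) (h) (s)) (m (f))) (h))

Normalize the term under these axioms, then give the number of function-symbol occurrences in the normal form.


size = 9

1. (w (p (m (f)) (p (s) (h) (s)) (m (f))) (h))  →  (p (m (f)) (p (s) (h) (s)) (m (f)))
normal form: (p (m (f)) (p (s) (h) (s)) (m (f)))


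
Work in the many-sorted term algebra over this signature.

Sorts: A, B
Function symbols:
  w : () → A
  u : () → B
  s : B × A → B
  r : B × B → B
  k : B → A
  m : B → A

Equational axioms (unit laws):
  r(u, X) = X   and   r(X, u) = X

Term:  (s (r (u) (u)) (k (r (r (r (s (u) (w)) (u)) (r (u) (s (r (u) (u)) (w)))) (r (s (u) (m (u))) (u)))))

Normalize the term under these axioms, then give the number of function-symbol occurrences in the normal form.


1. (s (r (u) (u)) (k (r (r (r (s (u) (w)) (u)) (r (u) (s (r (u) (u)) (w)))) (r (s (u) (m (u))) (u)))))  →  (s (u) (k (r (r (r (s (u) (w)) (u)) (r (u) (s (r (u) (u)) (w)))) (r (s (u) (m (u))) (u)))))
2. (s (u) (k (r (r (r (s (u) (w)) (u)) (r (u) (s (r (u) (u)) (w)))) (r (s (u) (m (u))) (u)))))  →  (s (u) (k (r (r (s (u) (w)) (r (u) (s (r (u) (u)) (w)))) (r (s (u) (m (u))) (u)))))
3. (s (u) (k (r (r (s (u) (w)) (r (u) (s (r (u) (u)) (w)))) (r (s (u) (m (u))) (u)))))  →  (s (u) (k (r (r (s (u) (w)) (s (r (u) (u)) (w))) (r (s (u) (m (u))) (u)))))
4. (s (u) (k (r (r (s (u) (w)) (s (r (u) (u)) (w))) (r (s (u) (m (u))) (u)))))  →  (s (u) (k (r (r (s (u) (w)) (s (u) (w))) (r (s (u) (m (u))) (u)))))
5. (s (u) (k (r (r (s (u) (w)) (s (u) (w))) (r (s (u) (m (u))) (u)))))  →  (s (u) (k (r (r (s (u) (w)) (s (u) (w))) (s (u) (m (u))))))
normal form: (s (u) (k (r (r (s (u) (w)) (s (u) (w))) (s (u) (m (u))))))

size = 15


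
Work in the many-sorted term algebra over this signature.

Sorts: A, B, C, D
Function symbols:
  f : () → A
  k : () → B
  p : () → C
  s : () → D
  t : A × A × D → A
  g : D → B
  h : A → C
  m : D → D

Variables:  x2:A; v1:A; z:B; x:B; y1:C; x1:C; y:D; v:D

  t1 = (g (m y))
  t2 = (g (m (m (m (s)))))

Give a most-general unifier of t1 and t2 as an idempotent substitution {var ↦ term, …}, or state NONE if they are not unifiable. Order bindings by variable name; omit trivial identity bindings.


{y ↦ (m (m (s)))}


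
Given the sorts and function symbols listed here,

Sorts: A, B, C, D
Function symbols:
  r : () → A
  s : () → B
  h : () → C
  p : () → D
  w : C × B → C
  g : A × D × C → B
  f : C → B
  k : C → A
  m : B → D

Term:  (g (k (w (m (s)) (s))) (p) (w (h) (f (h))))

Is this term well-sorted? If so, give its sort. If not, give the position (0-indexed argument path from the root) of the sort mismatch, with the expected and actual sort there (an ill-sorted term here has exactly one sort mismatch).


ill-sorted at position [0, 0, 0]: expected C, got D

        (s) : B
      (m (s)) : D
      (s) : B
    (w (m (s)) (s)) : ✗ arg 0 at [0, 0, 0] has sort D, expected C
  (p) : D
    (h) : C
      (h) : C
    (f (h)) : B
  (w (h) (f (h))) : C


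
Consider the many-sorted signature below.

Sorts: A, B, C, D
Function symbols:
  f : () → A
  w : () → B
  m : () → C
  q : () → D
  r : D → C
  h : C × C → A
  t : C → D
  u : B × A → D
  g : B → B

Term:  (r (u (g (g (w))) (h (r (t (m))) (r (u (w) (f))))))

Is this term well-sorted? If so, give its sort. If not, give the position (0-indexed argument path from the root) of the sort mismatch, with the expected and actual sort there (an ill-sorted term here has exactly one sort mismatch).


        (w) : B
      (g (w)) : B
    (g (g (w))) : B
          (m) : C
        (t (m)) : D
      (r (t (m))) : C
          (w) : B
          (f) : A
        (u (w) (f)) : D
      (r (u (w) (f))) : C
    (h (r (t (m))) (r (u (w) (f)))) : A
  (u (g (g (w))) (h (r (t (m))) (r (u (w) (f))))) : D
(r (u (g (g (w))) (h (r (t (m))) (r (u (w) (f)))))) : C

well-sorted; sort = C


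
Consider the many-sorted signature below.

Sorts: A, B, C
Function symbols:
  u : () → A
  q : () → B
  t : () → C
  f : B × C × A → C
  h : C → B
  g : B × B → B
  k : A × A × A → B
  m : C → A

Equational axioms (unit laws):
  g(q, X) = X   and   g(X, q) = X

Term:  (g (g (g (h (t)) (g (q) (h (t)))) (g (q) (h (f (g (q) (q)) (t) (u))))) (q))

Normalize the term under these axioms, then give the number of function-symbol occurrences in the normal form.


size = 11

1. (g (g (g (h (t)) (g (q) (h (t)))) (g (q) (h (f (g (q) (q)) (t) (u))))) (q))  →  (g (g (h (t)) (g (q) (h (t)))) (g (q) (h (f (g (q) (q)) (t) (u)))))
2. (g (g (h (t)) (g (q) (h (t)))) (g (q) (h (f (g (q) (q)) (t) (u)))))  →  (g (g (h (t)) (h (t))) (g (q) (h (f (g (q) (q)) (t) (u)))))
3. (g (g (h (t)) (h (t))) (g (q) (h (f (g (q) (q)) (t) (u)))))  →  (g (g (h (t)) (h (t))) (h (f (g (q) (q)) (t) (u))))
4. (g (g (h (t)) (h (t))) (h (f (g (q) (q)) (t) (u))))  →  (g (g (h (t)) (h (t))) (h (f (q) (t) (u))))
normal form: (g (g (h (t)) (h (t))) (h (f (q) (t) (u))))


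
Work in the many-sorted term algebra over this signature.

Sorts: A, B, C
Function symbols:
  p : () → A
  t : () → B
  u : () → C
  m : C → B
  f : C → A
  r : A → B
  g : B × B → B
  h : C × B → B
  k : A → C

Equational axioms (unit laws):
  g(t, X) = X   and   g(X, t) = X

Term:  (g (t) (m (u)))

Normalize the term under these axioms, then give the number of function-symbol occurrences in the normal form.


size = 2

1. (g (t) (m (u)))  →  (m (u))
normal form: (m (u))


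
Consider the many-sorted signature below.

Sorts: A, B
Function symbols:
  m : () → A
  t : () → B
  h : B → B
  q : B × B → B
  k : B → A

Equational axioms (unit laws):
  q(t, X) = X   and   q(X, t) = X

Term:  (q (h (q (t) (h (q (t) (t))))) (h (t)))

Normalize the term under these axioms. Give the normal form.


normal form = (q (h (h (t))) (h (t)))

1. (q (h (q (t) (h (q (t) (t))))) (h (t)))  →  (q (h (h (q (t) (t)))) (h (t)))
2. (q (h (h (q (t) (t)))) (h (t)))  →  (q (h (h (t))) (h (t)))


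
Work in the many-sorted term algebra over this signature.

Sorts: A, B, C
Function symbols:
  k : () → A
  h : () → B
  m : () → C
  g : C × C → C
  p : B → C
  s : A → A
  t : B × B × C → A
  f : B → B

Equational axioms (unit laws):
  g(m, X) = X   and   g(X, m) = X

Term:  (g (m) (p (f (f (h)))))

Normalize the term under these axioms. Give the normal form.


1. (g (m) (p (f (f (h)))))  →  (p (f (f (h))))

normal form = (p (f (f (h))))


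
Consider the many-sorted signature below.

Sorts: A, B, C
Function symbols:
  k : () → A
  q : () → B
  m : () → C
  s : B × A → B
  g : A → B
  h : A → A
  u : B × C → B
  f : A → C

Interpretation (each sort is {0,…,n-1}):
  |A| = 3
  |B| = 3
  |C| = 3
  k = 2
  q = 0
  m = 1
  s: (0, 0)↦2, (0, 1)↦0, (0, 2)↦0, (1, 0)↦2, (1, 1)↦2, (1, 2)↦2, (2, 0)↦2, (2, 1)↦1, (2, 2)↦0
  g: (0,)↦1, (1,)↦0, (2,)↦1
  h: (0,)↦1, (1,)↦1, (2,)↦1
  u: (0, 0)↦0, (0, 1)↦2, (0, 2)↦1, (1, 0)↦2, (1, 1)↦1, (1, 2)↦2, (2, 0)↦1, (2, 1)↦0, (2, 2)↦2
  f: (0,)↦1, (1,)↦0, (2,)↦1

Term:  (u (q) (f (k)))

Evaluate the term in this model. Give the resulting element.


value = 2

  q = 0
  k = 2
  (f (k)) = f(2,) = 1
  (u (q) (f (k))) = u(0, 1) = 2


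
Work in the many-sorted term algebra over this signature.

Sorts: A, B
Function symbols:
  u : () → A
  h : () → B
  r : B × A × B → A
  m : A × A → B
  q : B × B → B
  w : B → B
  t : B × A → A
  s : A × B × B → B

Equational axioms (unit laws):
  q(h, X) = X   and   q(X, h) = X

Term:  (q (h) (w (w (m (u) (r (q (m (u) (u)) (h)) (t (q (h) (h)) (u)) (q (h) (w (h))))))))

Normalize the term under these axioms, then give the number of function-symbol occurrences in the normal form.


size = 13

1. (q (h) (w (w (m (u) (r (q (m (u) (u)) (h)) (t (q (h) (h)) (u)) (q (h) (w (h))))))))  →  (w (w (m (u) (r (q (m (u) (u)) (h)) (t (q (h) (h)) (u)) (q (h) (w (h)))))))
2. (w (w (m (u) (r (q (m (u) (u)) (h)) (t (q (h) (h)) (u)) (q (h) (w (h)))))))  →  (w (w (m (u) (r (m (u) (u)) (t (q (h) (h)) (u)) (q (h) (w (h)))))))
3. (w (w (m (u) (r (m (u) (u)) (t (q (h) (h)) (u)) (q (h) (w (h)))))))  →  (w (w (m (u) (r (m (u) (u)) (t (h) (u)) (q (h) (w (h)))))))
4. (w (w (m (u) (r (m (u) (u)) (t (h) (u)) (q (h) (w (h)))))))  →  (w (w (m (u) (r (m (u) (u)) (t (h) (u)) (w (h))))))
normal form: (w (w (m (u) (r (m (u) (u)) (t (h) (u)) (w (h))))))


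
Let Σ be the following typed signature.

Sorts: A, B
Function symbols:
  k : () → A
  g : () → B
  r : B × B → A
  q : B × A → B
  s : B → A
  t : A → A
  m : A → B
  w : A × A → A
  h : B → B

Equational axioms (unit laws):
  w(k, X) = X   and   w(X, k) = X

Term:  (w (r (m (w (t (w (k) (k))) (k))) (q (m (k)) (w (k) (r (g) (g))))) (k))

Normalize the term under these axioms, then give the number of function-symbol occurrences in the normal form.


1. (w (r (m (w (t (w (k) (k))) (k))) (q (m (k)) (w (k) (r (g) (g))))) (k))  →  (r (m (w (t (w (k) (k))) (k))) (q (m (k)) (w (k) (r (g) (g)))))
2. (r (m (w (t (w (k) (k))) (k))) (q (m (k)) (w (k) (r (g) (g)))))  →  (r (m (t (w (k) (k)))) (q (m (k)) (w (k) (r (g) (g)))))
3. (r (m (t (w (k) (k)))) (q (m (k)) (w (k) (r (g) (g)))))  →  (r (m (t (k))) (q (m (k)) (w (k) (r (g) (g)))))
4. (r (m (t (k))) (q (m (k)) (w (k) (r (g) (g)))))  →  (r (m (t (k))) (q (m (k)) (r (g) (g))))
normal form: (r (m (t (k))) (q (m (k)) (r (g) (g))))

size = 10


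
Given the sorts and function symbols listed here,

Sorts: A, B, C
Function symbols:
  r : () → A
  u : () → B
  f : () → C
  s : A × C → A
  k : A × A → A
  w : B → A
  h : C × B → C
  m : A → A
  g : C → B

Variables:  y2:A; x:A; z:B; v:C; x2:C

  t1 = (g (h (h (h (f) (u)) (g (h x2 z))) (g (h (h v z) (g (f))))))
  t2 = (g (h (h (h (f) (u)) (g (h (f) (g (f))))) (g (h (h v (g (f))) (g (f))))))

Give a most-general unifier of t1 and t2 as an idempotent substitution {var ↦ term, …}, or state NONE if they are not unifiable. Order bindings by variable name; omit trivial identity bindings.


{x2 ↦ (f), z ↦ (g (f))}


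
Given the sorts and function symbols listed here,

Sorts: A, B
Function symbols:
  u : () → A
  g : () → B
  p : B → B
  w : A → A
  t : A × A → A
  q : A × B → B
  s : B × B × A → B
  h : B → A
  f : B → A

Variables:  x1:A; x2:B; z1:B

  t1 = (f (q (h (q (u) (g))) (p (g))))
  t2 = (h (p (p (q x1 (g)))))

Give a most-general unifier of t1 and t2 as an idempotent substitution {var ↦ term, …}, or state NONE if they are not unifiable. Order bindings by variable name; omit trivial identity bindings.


head clash or occurs-check failure — not unifiable

NONE (not unifiable)


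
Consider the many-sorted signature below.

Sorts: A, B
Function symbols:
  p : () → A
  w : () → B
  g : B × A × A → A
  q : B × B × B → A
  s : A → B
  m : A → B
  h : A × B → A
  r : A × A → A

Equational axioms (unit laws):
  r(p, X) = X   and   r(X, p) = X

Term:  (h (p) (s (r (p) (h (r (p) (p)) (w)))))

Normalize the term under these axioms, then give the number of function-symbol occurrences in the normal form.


size = 6

1. (h (p) (s (r (p) (h (r (p) (p)) (w)))))  →  (h (p) (s (h (r (p) (p)) (w))))
2. (h (p) (s (h (r (p) (p)) (w))))  →  (h (p) (s (h (p) (w))))
normal form: (h (p) (s (h (p) (w))))


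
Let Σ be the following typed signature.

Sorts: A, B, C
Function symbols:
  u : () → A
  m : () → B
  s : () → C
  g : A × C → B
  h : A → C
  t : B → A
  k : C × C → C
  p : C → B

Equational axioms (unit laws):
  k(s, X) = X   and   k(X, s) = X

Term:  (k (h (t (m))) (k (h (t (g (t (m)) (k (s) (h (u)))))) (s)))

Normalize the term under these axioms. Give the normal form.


1. (k (h (t (m))) (k (h (t (g (t (m)) (k (s) (h (u)))))) (s)))  →  (k (h (t (m))) (h (t (g (t (m)) (k (s) (h (u)))))))
2. (k (h (t (m))) (h (t (g (t (m)) (k (s) (h (u)))))))  →  (k (h (t (m))) (h (t (g (t (m)) (h (u))))))

normal form = (k (h (t (m))) (h (t (g (t (m)) (h (u))))))


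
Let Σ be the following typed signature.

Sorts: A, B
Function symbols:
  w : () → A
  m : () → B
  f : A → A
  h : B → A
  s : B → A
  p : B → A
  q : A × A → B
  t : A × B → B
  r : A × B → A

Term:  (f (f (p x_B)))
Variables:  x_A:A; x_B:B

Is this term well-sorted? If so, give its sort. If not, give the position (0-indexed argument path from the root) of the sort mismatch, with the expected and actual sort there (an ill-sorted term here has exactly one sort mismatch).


      x_B : B
    (p x_B) : A
  (f (p x_B)) : A
(f (f (p x_B))) : A

well-sorted; sort = A


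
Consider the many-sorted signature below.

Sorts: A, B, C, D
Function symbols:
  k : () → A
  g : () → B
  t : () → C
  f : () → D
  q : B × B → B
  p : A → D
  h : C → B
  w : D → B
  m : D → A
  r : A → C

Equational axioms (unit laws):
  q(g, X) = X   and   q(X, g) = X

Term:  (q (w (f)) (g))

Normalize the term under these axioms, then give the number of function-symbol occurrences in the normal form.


size = 2

1. (q (w (f)) (g))  →  (w (f))
normal form: (w (f))


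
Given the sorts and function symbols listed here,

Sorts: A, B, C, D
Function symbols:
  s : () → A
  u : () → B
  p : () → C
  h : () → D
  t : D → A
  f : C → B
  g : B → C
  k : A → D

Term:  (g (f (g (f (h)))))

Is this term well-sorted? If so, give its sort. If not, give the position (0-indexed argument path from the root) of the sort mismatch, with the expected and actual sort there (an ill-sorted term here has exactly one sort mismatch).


        (h) : D
      (f (h)) : ✗ arg 0 at [0, 0, 0, 0] has sort D, expected C

ill-sorted at position [0, 0, 0, 0]: expected C, got D


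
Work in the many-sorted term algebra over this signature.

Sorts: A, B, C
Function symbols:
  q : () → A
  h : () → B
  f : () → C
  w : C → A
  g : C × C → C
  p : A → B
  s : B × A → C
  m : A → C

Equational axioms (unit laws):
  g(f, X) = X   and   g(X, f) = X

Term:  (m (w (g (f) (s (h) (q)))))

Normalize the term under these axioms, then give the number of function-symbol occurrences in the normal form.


1. (m (w (g (f) (s (h) (q)))))  →  (m (w (s (h) (q))))
normal form: (m (w (s (h) (q))))

size = 5


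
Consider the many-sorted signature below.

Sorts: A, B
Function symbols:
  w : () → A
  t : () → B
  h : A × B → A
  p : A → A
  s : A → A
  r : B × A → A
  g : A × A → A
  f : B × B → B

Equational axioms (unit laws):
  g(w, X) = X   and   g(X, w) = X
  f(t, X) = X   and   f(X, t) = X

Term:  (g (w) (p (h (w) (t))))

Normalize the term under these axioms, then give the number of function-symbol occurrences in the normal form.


size = 4

1. (g (w) (p (h (w) (t))))  →  (p (h (w) (t)))
normal form: (p (h (w) (t)))


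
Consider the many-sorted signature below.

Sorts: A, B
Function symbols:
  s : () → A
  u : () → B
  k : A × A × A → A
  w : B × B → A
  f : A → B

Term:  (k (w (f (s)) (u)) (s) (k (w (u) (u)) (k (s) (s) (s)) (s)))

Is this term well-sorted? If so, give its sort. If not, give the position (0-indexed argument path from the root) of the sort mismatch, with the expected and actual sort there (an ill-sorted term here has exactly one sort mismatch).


      (s) : A
    (f (s)) : B
    (u) : B
  (w (f (s)) (u)) : A
  (s) : A
      (u) : B
      (u) : B
    (w (u) (u)) : A
      (s) : A
      (s) : A
      (s) : A
    (k (s) (s) (s)) : A
    (s) : A
  (k (w (u) (u)) (k (s) (s) (s)) (s)) : A
(k (w (f (s)) (u)) (s) (k (w (u) (u)) (k (s) (s) (s)) (s))) : A

well-sorted; sort = A


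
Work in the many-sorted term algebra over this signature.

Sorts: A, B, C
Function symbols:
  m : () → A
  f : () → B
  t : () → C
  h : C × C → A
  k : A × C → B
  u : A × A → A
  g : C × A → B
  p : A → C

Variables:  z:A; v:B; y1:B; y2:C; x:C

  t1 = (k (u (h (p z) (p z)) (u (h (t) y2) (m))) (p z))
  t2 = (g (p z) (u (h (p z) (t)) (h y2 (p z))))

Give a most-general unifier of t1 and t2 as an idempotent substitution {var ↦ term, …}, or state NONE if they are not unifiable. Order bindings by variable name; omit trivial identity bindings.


head clash or occurs-check failure — not unifiable

NONE (not unifiable)


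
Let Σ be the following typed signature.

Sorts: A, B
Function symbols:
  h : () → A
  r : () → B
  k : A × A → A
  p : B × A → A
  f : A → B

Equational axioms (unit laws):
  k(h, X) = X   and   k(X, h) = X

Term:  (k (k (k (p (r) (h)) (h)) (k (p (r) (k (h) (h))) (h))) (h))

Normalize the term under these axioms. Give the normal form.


normal form = (k (p (r) (h)) (p (r) (h)))

1. (k (k (k (p (r) (h)) (h)) (k (p (r) (k (h) (h))) (h))) (h))  →  (k (k (p (r) (h)) (h)) (k (p (r) (k (h) (h))) (h)))
2. (k (k (p (r) (h)) (h)) (k (p (r) (k (h) (h))) (h)))  →  (k (p (r) (h)) (k (p (r) (k (h) (h))) (h)))
3. (k (p (r) (h)) (k (p (r) (k (h) (h))) (h)))  →  (k (p (r) (h)) (p (r) (k (h) (h))))
4. (k (p (r) (h)) (p (r) (k (h) (h))))  →  (k (p (r) (h)) (p (r) (h)))


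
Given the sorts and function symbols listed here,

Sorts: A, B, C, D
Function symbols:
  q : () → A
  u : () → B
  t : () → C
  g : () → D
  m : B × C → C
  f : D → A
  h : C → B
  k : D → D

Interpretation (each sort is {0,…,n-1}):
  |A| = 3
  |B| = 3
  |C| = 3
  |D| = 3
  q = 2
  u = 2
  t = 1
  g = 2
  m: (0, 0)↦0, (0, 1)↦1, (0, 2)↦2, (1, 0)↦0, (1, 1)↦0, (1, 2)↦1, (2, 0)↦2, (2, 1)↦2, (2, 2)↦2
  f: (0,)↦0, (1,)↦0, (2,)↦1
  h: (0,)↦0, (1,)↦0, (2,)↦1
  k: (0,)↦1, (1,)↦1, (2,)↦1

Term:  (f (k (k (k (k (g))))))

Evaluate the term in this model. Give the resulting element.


  g = 2
  (k (g)) = k(2,) = 1
  (k (k (g))) = k(1,) = 1
  (k (k (k (g)))) = k(1,) = 1
  (k (k (k (k (g))))) = k(1,) = 1
  (f (k (k (k (k (g)))))) = f(1,) = 0

value = 0


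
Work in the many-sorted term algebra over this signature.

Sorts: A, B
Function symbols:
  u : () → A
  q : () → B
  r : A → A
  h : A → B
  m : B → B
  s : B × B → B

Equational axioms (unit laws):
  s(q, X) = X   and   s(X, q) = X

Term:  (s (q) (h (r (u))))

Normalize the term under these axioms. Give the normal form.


1. (s (q) (h (r (u))))  →  (h (r (u)))

normal form = (h (r (u)))


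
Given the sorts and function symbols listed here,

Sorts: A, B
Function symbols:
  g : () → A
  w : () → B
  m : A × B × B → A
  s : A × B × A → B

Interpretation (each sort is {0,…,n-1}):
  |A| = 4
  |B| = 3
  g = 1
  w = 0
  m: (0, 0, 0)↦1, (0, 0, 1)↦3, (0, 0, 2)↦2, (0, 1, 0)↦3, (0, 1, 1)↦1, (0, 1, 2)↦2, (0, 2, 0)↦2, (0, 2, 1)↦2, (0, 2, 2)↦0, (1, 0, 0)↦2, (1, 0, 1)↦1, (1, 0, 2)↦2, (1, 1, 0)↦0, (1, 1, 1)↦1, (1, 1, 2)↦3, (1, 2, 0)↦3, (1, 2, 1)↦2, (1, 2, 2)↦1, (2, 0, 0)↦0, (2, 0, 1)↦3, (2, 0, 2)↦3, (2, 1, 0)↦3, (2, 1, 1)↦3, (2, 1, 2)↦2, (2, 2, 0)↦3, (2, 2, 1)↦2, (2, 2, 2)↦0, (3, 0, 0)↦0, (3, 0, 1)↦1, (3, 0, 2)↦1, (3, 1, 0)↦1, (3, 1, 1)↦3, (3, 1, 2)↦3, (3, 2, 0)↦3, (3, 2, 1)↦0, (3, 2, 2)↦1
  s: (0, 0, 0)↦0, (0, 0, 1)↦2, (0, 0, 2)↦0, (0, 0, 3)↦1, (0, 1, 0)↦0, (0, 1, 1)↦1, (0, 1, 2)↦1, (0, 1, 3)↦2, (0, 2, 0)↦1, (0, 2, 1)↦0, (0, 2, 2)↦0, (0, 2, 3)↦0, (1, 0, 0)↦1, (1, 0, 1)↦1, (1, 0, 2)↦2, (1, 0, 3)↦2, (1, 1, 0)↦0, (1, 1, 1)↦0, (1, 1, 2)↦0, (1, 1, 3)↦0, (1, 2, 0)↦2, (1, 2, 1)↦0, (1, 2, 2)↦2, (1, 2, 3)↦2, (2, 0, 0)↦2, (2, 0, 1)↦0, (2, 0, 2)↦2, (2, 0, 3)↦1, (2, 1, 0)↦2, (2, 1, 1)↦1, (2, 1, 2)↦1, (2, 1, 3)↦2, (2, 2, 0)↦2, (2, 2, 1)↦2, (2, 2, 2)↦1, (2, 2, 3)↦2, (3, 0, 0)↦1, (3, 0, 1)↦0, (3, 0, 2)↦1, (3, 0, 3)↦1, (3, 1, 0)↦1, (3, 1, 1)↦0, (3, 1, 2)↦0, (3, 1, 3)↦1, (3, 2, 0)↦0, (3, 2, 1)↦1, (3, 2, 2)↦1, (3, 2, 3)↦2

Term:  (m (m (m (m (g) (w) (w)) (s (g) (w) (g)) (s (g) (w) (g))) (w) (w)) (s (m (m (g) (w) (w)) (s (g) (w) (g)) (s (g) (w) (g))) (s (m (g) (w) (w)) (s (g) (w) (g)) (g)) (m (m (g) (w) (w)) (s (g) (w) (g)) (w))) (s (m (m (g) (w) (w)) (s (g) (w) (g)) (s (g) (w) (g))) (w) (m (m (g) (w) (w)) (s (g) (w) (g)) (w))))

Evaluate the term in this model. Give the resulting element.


value = 1

  g = 1
  w = 0
  w = 0
  (m (g) (w) (w)) = m(1, 0, 0) = 2
  g = 1
  w = 0
  g = 1
  (s (g) (w) (g)) = s(1, 0, 1) = 1
  g = 1
  w = 0
  g = 1
  (s (g) (w) (g)) = s(1, 0, 1) = 1
  (m (m (g) (w) (w)) (s (g) (w) (g)) (s (g) (w) (g))) = m(2, 1, 1) = 3
  w = 0
  w = 0
  (m (m (m (g) (w) (w)) (s (g) (w) (g)) (s (g) (w) (g))) (w) (w)) = m(3, 0, 0) = 0
  g = 1
  w = 0
  w = 0
  (m (g) (w) (w)) = m(1, 0, 0) = 2
  g = 1
  w = 0
  g = 1
  (s (g) (w) (g)) = s(1, 0, 1) = 1
  g = 1
  w = 0
  g = 1
  (s (g) (w) (g)) = s(1, 0, 1) = 1
  (m (m (g) (w) (w)) (s (g) (w) (g)) (s (g) (w) (g))) = m(2, 1, 1) = 3
  g = 1
  w = 0
  w = 0
  (m (g) (w) (w)) = m(1, 0, 0) = 2
  g = 1
  w = 0
  g = 1
  (s (g) (w) (g)) = s(1, 0, 1) = 1
  g = 1
  (s (m (g) (w) (w)) (s (g) (w) (g)) (g)) = s(2, 1, 1) = 1
  g = 1
  w = 0
  w = 0
  (m (g) (w) (w)) = m(1, 0, 0) = 2
  g = 1
  w = 0
  g = 1
  (s (g) (w) (g)) = s(1, 0, 1) = 1
  w = 0
  (m (m (g) (w) (w)) (s (g) (w) (g)) (w)) = m(2, 1, 0) = 3
  (s (m (m (g) (w) (w)) (s (g) (w) (g)) (s (g) (w) (g))) (s (m (g) (w) (w)) (s (g) (w) (g)) (g)) (m (m (g) (w) (w)) (s (g) (w) (g)) (w))) = s(3, 1, 3) = 1
  g = 1
  w = 0
  w = 0
  (m (g) (w) (w)) = m(1, 0, 0) = 2
  g = 1
  w = 0
  g = 1
  (s (g) (w) (g)) = s(1, 0, 1) = 1
  g = 1
  w = 0
  g = 1
  (s (g) (w) (g)) = s(1, 0, 1) = 1
  (m (m (g) (w) (w)) (s (g) (w) (g)) (s (g) (w) (g))) = m(2, 1, 1) = 3
  w = 0
  g = 1
  w = 0
  w = 0
  (m (g) (w) (w)) = m(1, 0, 0) = 2
  g = 1
  w = 0
  g = 1
  (s (g) (w) (g)) = s(1, 0, 1) = 1
  w = 0
  (m (m (g) (w) (w)) (s (g) (w) (g)) (w)) = m(2, 1, 0) = 3
  (s (m (m (g) (w) (w)) (s (g) (w) (g)) (s (g) (w) (g))) (w) (m (m (g) (w) (w)) (s (g) (w) (g)) (w))) = s(3, 0, 3) = 1
  (m (m (m (m (g) (w) (w)) (s (g) (w) (g)) (s (g) (w) (g))) (w) (w)) (s (m (m (g) (w) (w)) (s (g) (w) (g)) (s (g) (w) (g))) (s (m (g) (w) (w)) (s (g) (w) (g)) (g)) (m (m (g) (w) (w)) (s (g) (w) (g)) (w))) (s (m (m (g) (w) (w)) (s (g) (w) (g)) (s (g) (w) (g))) (w) (m (m (g) (w) (w)) (s (g) (w) (g)) (w)))) = m(0, 1, 1) = 1


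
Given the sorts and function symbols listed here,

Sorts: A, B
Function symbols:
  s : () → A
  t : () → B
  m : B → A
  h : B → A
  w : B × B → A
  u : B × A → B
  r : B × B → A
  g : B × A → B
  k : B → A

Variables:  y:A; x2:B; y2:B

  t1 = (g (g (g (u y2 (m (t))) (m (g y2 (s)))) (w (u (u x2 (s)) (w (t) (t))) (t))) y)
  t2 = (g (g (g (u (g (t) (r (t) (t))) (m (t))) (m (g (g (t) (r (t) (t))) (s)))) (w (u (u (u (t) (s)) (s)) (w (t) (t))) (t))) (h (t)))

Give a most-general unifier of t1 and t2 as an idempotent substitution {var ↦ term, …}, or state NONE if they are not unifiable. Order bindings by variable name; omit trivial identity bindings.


{x2 ↦ (u (t) (s)), y ↦ (h (t)), y2 ↦ (g (t) (r (t) (t)))}


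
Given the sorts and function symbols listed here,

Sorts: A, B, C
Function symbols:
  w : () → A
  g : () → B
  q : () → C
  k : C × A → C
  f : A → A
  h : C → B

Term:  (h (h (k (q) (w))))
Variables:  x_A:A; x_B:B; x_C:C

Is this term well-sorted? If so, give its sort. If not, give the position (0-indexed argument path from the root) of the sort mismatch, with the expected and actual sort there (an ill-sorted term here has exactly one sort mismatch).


ill-sorted at position [0]: expected C, got B

      (q) : C
      (w) : A
    (k (q) (w)) : C
  (h (k (q) (w))) : B
(h (h (k (q) (w)))) : ✗ arg 0 at [0] has sort B, expected C


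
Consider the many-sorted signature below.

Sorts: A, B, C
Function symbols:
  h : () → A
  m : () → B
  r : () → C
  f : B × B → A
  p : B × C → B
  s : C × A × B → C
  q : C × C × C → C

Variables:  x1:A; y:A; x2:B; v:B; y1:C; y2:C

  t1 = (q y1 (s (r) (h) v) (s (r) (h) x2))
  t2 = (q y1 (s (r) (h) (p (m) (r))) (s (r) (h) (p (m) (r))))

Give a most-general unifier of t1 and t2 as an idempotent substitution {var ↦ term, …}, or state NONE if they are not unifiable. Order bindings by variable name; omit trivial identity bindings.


{v ↦ (p (m) (r)), x2 ↦ (p (m) (r))}


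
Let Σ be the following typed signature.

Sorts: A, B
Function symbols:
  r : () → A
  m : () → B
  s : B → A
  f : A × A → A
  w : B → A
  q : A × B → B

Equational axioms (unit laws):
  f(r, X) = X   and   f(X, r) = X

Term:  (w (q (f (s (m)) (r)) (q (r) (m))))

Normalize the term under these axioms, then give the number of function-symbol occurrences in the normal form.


size = 7

1. (w (q (f (s (m)) (r)) (q (r) (m))))  →  (w (q (s (m)) (q (r) (m))))
normal form: (w (q (s (m)) (q (r) (m))))


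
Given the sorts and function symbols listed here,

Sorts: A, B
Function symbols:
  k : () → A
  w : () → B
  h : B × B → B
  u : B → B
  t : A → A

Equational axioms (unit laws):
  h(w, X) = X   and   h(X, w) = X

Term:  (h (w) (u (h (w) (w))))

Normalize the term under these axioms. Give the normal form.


1. (h (w) (u (h (w) (w))))  →  (u (h (w) (w)))
2. (u (h (w) (w)))  →  (u (w))

normal form = (u (w))


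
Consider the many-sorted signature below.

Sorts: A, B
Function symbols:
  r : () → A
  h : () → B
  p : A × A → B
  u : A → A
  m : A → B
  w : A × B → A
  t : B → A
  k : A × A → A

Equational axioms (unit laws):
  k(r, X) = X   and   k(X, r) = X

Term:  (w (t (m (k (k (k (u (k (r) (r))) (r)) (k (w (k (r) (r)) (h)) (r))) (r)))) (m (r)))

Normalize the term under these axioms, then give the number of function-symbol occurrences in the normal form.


1. (w (t (m (k (k (k (u (k (r) (r))) (r)) (k (w (k (r) (r)) (h)) (r))) (r)))) (m (r)))  →  (w (t (m (k (k (u (k (r) (r))) (r)) (k (w (k (r) (r)) (h)) (r))))) (m (r)))
2. (w (t (m (k (k (u (k (r) (r))) (r)) (k (w (k (r) (r)) (h)) (r))))) (m (r)))  →  (w (t (m (k (u (k (r) (r))) (k (w (k (r) (r)) (h)) (r))))) (m (r)))
3. (w (t (m (k (u (k (r) (r))) (k (w (k (r) (r)) (h)) (r))))) (m (r)))  →  (w (t (m (k (u (r)) (k (w (k (r) (r)) (h)) (r))))) (m (r)))
4. (w (t (m (k (u (r)) (k (w (k (r) (r)) (h)) (r))))) (m (r)))  →  (w (t (m (k (u (r)) (w (k (r) (r)) (h))))) (m (r)))
5. (w (t (m (k (u (r)) (w (k (r) (r)) (h))))) (m (r)))  →  (w (t (m (k (u (r)) (w (r) (h))))) (m (r)))
normal form: (w (t (m (k (u (r)) (w (r) (h))))) (m (r)))

size = 11


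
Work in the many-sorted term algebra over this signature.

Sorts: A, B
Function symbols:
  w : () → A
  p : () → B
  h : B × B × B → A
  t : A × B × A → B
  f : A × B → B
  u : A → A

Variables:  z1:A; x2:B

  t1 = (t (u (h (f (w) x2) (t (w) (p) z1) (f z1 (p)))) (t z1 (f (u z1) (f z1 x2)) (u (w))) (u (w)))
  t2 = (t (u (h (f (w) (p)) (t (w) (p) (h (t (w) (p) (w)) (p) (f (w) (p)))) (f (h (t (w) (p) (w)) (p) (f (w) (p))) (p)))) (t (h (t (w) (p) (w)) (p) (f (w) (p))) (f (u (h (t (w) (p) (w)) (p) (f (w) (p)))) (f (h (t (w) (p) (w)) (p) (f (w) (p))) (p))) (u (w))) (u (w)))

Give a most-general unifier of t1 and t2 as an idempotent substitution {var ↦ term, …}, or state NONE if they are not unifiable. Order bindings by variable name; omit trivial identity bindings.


{x2 ↦ (p), z1 ↦ (h (t (w) (p) (w)) (p) (f (w) (p)))}
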